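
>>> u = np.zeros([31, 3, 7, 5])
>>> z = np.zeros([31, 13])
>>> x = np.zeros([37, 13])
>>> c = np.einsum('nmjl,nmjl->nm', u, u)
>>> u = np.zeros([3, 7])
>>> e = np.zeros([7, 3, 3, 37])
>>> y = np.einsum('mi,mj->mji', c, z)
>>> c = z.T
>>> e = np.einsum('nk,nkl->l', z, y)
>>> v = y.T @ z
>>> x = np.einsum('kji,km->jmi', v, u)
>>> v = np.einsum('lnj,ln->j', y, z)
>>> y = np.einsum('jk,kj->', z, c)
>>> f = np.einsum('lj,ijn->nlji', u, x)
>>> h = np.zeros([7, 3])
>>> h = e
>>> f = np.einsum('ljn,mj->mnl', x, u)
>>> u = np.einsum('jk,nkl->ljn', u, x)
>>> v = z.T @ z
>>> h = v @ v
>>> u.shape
(13, 3, 13)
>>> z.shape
(31, 13)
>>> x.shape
(13, 7, 13)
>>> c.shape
(13, 31)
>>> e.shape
(3,)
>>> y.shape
()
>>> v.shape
(13, 13)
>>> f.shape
(3, 13, 13)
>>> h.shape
(13, 13)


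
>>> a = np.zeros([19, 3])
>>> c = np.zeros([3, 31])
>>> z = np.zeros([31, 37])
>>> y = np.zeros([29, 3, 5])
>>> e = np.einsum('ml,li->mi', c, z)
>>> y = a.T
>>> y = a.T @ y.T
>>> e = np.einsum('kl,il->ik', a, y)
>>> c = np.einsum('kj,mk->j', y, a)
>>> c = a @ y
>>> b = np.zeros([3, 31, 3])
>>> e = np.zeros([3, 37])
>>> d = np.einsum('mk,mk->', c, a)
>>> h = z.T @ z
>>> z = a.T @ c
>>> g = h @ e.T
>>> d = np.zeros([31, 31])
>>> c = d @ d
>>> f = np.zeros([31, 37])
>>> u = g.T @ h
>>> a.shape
(19, 3)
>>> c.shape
(31, 31)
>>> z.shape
(3, 3)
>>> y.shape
(3, 3)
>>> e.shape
(3, 37)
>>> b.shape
(3, 31, 3)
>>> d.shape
(31, 31)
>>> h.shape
(37, 37)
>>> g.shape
(37, 3)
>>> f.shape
(31, 37)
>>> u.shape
(3, 37)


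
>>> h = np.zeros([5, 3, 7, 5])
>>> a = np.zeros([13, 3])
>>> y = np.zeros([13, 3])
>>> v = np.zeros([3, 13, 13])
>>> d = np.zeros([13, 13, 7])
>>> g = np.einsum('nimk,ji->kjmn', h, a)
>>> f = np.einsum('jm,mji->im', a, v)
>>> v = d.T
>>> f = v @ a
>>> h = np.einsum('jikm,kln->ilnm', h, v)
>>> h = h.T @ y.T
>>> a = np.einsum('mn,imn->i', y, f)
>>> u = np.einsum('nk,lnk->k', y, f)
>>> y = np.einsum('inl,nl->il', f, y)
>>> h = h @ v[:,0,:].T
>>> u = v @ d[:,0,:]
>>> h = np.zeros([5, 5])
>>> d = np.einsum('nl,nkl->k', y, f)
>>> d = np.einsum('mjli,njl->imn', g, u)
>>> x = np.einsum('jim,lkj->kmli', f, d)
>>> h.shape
(5, 5)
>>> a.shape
(7,)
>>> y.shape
(7, 3)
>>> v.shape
(7, 13, 13)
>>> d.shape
(5, 5, 7)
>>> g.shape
(5, 13, 7, 5)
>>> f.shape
(7, 13, 3)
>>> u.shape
(7, 13, 7)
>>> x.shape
(5, 3, 5, 13)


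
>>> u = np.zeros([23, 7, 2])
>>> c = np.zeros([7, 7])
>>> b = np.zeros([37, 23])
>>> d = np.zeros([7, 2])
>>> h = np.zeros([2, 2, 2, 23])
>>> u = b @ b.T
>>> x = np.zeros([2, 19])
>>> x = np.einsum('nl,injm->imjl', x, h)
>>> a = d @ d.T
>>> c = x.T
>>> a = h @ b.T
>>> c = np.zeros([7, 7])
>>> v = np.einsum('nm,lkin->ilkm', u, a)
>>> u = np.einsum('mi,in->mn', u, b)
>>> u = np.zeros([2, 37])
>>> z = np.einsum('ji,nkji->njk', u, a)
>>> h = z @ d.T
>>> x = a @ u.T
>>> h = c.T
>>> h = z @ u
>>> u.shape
(2, 37)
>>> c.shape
(7, 7)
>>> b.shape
(37, 23)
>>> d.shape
(7, 2)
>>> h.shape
(2, 2, 37)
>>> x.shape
(2, 2, 2, 2)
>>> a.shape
(2, 2, 2, 37)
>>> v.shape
(2, 2, 2, 37)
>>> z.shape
(2, 2, 2)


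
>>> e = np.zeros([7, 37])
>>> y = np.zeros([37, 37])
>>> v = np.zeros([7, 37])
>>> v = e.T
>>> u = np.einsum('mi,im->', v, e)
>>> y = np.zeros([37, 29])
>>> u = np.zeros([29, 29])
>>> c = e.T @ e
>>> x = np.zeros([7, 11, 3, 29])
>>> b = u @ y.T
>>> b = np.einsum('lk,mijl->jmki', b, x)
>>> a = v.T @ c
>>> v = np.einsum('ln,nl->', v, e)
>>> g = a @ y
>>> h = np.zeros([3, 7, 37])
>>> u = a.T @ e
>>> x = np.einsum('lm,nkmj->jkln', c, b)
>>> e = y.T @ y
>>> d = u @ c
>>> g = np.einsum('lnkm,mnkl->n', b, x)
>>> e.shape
(29, 29)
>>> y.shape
(37, 29)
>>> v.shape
()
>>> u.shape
(37, 37)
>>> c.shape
(37, 37)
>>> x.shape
(11, 7, 37, 3)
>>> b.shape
(3, 7, 37, 11)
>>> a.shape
(7, 37)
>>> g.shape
(7,)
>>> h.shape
(3, 7, 37)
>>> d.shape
(37, 37)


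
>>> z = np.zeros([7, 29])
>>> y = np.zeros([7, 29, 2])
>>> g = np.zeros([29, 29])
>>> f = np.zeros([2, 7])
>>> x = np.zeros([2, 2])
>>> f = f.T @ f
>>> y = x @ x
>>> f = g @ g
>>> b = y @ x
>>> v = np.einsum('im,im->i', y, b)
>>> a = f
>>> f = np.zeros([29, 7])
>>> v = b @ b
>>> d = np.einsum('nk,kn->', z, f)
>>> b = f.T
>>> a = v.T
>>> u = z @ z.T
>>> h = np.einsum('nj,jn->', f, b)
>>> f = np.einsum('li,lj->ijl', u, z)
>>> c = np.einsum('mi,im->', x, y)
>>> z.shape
(7, 29)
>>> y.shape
(2, 2)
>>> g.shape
(29, 29)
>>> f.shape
(7, 29, 7)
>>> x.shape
(2, 2)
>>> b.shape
(7, 29)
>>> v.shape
(2, 2)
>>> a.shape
(2, 2)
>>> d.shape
()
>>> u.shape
(7, 7)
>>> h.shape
()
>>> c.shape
()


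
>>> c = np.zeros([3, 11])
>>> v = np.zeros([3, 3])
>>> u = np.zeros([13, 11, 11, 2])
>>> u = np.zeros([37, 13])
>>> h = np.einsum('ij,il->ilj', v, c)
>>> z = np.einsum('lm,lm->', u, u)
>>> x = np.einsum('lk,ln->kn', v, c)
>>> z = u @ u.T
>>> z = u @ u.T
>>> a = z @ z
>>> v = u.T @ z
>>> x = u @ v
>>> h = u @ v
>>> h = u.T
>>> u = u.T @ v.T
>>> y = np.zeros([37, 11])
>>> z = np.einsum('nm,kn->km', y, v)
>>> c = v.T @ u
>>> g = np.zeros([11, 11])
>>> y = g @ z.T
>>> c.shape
(37, 13)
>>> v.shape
(13, 37)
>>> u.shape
(13, 13)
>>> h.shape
(13, 37)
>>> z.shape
(13, 11)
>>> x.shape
(37, 37)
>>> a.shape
(37, 37)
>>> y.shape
(11, 13)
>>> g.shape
(11, 11)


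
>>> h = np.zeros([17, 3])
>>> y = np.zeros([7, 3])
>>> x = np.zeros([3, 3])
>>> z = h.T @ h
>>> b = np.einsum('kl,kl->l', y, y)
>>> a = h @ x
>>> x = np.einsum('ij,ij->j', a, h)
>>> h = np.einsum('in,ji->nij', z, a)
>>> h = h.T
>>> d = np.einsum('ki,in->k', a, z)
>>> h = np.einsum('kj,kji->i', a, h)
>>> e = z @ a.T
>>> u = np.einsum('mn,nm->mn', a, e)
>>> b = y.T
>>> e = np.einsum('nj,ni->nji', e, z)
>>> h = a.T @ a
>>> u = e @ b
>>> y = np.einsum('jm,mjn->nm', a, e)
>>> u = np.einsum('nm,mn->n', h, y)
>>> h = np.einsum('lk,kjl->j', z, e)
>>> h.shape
(17,)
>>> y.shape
(3, 3)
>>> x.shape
(3,)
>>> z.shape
(3, 3)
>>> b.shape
(3, 7)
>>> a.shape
(17, 3)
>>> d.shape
(17,)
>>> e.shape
(3, 17, 3)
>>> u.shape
(3,)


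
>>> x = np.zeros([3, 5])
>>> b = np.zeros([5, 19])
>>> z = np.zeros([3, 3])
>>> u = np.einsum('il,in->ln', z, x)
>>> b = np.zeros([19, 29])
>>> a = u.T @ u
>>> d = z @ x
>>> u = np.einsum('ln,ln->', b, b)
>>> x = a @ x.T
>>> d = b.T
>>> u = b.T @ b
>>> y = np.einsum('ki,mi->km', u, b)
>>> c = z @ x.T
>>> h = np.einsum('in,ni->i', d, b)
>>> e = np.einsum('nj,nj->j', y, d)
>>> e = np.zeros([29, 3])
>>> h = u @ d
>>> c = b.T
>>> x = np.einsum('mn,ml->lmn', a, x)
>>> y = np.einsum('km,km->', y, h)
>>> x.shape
(3, 5, 5)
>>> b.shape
(19, 29)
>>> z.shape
(3, 3)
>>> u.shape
(29, 29)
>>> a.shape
(5, 5)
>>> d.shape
(29, 19)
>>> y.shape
()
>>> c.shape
(29, 19)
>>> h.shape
(29, 19)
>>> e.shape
(29, 3)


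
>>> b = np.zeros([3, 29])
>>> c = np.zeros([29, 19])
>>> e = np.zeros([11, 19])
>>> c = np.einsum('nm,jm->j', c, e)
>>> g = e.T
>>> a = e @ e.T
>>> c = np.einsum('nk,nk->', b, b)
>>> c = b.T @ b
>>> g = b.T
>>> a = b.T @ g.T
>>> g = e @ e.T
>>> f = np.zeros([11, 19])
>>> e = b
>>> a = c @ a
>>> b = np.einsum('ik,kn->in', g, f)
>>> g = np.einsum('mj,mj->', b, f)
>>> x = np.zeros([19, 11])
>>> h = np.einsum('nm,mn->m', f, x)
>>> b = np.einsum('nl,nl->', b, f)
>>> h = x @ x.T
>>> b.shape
()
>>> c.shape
(29, 29)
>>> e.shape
(3, 29)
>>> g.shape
()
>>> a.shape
(29, 29)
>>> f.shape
(11, 19)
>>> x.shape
(19, 11)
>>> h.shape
(19, 19)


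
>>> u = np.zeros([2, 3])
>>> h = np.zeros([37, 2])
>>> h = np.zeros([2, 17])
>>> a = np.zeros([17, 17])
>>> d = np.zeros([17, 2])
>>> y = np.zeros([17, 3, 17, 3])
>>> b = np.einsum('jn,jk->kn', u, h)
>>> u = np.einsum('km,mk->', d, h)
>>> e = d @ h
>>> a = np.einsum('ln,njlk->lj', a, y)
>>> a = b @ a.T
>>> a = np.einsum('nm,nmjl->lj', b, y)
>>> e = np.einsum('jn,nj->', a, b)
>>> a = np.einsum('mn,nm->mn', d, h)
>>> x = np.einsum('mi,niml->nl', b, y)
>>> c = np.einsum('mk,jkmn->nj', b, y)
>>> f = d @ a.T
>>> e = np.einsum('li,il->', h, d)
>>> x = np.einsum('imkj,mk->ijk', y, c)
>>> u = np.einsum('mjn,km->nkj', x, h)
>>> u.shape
(17, 2, 3)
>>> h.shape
(2, 17)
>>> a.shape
(17, 2)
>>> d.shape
(17, 2)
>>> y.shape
(17, 3, 17, 3)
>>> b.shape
(17, 3)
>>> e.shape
()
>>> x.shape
(17, 3, 17)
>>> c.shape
(3, 17)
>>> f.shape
(17, 17)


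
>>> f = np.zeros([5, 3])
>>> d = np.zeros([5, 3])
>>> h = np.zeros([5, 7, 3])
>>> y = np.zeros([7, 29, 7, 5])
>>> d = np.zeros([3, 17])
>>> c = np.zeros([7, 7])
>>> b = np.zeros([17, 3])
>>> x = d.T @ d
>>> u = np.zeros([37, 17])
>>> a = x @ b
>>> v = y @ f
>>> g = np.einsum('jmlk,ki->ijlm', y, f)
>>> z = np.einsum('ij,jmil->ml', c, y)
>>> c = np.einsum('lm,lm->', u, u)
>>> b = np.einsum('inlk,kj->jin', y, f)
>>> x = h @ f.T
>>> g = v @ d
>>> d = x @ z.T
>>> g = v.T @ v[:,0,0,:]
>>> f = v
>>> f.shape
(7, 29, 7, 3)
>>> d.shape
(5, 7, 29)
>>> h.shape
(5, 7, 3)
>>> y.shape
(7, 29, 7, 5)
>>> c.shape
()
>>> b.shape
(3, 7, 29)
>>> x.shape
(5, 7, 5)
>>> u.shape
(37, 17)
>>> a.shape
(17, 3)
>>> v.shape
(7, 29, 7, 3)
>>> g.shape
(3, 7, 29, 3)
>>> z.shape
(29, 5)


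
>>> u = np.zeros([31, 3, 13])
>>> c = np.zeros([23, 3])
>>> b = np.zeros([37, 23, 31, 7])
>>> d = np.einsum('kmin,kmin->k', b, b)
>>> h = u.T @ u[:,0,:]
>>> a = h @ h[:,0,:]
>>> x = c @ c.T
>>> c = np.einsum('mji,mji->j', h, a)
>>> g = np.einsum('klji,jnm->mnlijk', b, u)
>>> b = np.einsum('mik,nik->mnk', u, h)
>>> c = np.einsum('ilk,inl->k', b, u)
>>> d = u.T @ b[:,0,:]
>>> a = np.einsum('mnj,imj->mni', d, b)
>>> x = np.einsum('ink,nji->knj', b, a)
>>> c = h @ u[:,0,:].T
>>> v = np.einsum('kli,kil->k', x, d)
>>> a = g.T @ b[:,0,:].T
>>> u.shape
(31, 3, 13)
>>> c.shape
(13, 3, 31)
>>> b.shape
(31, 13, 13)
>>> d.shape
(13, 3, 13)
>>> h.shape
(13, 3, 13)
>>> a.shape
(37, 31, 7, 23, 3, 31)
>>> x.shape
(13, 13, 3)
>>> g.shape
(13, 3, 23, 7, 31, 37)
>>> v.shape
(13,)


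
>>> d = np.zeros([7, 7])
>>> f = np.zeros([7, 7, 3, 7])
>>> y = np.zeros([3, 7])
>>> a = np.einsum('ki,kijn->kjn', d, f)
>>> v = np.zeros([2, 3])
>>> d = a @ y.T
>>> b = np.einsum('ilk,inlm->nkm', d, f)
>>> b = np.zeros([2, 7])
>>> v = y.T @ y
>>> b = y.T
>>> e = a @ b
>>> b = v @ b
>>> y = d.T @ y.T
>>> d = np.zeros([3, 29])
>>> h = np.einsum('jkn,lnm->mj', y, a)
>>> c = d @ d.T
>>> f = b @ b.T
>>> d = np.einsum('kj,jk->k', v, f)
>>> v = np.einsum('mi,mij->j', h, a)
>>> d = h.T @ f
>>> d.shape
(3, 7)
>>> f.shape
(7, 7)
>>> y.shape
(3, 3, 3)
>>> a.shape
(7, 3, 7)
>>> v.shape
(7,)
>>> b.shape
(7, 3)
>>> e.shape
(7, 3, 3)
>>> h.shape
(7, 3)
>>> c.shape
(3, 3)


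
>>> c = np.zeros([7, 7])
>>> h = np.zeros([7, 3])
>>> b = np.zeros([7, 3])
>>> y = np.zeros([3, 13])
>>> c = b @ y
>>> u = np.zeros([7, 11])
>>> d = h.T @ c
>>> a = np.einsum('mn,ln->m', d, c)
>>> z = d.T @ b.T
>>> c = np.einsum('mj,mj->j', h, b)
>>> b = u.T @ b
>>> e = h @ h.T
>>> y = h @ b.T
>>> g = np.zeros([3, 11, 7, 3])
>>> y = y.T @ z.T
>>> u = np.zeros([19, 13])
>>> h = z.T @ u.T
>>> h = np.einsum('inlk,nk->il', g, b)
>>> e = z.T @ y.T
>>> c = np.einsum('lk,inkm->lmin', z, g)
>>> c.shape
(13, 3, 3, 11)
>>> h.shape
(3, 7)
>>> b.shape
(11, 3)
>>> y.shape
(11, 13)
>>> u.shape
(19, 13)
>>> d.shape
(3, 13)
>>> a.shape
(3,)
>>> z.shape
(13, 7)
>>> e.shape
(7, 11)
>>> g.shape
(3, 11, 7, 3)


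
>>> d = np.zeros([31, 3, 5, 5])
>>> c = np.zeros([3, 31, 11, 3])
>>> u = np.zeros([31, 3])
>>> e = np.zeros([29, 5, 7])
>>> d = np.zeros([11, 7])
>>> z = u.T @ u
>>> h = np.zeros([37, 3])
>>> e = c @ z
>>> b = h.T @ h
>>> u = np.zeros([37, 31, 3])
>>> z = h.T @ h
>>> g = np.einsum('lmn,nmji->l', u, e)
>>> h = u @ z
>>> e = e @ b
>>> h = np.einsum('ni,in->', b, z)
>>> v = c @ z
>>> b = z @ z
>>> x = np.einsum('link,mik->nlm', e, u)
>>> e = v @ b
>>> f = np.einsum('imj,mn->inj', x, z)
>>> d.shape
(11, 7)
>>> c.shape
(3, 31, 11, 3)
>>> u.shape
(37, 31, 3)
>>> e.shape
(3, 31, 11, 3)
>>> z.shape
(3, 3)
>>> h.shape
()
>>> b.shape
(3, 3)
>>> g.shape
(37,)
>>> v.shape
(3, 31, 11, 3)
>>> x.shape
(11, 3, 37)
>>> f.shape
(11, 3, 37)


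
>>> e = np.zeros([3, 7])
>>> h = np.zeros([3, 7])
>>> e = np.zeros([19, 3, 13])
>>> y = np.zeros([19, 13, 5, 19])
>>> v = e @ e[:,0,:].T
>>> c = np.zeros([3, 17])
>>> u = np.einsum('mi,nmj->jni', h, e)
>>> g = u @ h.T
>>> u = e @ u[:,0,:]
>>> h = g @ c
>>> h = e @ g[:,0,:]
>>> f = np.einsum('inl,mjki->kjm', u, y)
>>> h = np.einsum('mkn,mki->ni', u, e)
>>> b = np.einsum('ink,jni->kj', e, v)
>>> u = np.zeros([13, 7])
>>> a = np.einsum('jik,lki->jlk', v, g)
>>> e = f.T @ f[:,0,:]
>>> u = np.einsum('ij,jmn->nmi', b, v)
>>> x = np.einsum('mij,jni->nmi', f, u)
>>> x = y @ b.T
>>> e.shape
(19, 13, 19)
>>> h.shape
(7, 13)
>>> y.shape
(19, 13, 5, 19)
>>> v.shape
(19, 3, 19)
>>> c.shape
(3, 17)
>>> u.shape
(19, 3, 13)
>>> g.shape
(13, 19, 3)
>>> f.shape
(5, 13, 19)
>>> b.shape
(13, 19)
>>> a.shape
(19, 13, 19)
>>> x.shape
(19, 13, 5, 13)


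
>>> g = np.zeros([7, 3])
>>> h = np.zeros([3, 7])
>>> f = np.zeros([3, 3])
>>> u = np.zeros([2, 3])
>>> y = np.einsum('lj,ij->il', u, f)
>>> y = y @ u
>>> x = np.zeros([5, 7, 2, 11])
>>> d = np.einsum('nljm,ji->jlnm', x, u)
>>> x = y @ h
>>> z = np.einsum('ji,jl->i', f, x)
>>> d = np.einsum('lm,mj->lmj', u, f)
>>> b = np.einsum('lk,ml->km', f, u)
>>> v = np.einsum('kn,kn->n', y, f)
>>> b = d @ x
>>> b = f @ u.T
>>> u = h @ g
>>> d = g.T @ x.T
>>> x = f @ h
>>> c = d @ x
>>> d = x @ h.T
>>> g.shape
(7, 3)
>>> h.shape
(3, 7)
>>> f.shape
(3, 3)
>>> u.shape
(3, 3)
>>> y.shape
(3, 3)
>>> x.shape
(3, 7)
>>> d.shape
(3, 3)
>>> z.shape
(3,)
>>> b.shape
(3, 2)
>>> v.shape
(3,)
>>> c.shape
(3, 7)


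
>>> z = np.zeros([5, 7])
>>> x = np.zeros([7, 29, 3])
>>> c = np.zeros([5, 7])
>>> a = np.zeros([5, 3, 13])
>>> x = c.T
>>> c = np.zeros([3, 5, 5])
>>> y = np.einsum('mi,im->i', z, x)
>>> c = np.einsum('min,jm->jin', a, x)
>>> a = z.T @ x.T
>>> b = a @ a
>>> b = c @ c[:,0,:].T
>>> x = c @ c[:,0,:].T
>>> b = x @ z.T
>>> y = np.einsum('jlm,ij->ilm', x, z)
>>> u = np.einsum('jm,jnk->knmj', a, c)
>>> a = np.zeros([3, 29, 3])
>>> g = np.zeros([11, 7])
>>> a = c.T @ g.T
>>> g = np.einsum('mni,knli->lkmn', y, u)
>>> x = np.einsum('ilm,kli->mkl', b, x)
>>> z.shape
(5, 7)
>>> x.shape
(5, 7, 3)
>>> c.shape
(7, 3, 13)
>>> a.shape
(13, 3, 11)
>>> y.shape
(5, 3, 7)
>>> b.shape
(7, 3, 5)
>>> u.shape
(13, 3, 7, 7)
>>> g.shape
(7, 13, 5, 3)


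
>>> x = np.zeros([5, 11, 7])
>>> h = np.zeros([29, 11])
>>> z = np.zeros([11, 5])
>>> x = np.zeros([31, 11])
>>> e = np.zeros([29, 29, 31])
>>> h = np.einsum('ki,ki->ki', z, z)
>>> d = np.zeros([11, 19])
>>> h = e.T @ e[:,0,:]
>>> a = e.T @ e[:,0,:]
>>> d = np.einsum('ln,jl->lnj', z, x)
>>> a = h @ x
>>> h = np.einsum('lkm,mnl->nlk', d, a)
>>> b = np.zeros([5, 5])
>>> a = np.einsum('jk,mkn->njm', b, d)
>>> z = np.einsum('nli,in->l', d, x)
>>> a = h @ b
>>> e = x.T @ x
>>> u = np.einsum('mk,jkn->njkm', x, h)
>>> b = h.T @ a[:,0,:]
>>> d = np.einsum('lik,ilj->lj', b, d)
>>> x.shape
(31, 11)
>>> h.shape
(29, 11, 5)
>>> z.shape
(5,)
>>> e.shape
(11, 11)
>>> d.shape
(5, 31)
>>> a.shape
(29, 11, 5)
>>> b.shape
(5, 11, 5)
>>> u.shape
(5, 29, 11, 31)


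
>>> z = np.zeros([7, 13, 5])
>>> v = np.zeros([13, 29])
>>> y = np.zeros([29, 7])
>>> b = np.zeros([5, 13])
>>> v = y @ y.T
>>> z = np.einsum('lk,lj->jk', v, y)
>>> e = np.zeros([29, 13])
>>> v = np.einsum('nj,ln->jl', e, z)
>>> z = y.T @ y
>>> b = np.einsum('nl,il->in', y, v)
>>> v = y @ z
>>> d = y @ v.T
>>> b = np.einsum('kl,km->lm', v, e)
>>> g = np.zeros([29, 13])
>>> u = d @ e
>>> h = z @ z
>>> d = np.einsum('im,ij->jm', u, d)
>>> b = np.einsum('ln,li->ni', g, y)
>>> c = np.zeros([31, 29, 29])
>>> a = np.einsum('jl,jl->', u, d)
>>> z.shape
(7, 7)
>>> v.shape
(29, 7)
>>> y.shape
(29, 7)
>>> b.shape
(13, 7)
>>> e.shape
(29, 13)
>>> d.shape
(29, 13)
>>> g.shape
(29, 13)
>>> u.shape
(29, 13)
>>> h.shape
(7, 7)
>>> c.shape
(31, 29, 29)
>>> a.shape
()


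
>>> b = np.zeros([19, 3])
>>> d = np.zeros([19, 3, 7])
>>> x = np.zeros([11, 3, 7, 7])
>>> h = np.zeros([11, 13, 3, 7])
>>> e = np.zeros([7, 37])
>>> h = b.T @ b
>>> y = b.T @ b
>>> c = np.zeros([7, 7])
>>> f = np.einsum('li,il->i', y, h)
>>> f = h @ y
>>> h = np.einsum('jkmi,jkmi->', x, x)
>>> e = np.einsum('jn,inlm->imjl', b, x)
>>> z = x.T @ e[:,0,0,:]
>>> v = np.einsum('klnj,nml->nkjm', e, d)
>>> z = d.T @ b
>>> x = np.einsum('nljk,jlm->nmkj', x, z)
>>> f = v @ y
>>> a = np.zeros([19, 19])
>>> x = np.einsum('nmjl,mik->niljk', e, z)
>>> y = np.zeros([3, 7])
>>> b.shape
(19, 3)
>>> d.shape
(19, 3, 7)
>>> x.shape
(11, 3, 7, 19, 3)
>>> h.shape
()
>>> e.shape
(11, 7, 19, 7)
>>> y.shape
(3, 7)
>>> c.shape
(7, 7)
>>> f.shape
(19, 11, 7, 3)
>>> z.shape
(7, 3, 3)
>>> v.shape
(19, 11, 7, 3)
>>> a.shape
(19, 19)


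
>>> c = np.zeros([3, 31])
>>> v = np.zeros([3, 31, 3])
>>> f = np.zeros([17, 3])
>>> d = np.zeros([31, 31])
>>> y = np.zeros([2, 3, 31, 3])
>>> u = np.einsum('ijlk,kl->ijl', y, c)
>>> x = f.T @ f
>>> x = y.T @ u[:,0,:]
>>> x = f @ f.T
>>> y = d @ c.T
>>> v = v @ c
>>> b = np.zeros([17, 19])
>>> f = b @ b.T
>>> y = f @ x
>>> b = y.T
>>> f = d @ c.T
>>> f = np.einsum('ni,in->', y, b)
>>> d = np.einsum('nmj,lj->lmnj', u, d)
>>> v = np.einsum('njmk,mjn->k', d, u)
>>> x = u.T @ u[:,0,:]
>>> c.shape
(3, 31)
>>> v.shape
(31,)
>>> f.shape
()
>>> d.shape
(31, 3, 2, 31)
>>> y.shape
(17, 17)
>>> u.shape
(2, 3, 31)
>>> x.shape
(31, 3, 31)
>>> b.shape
(17, 17)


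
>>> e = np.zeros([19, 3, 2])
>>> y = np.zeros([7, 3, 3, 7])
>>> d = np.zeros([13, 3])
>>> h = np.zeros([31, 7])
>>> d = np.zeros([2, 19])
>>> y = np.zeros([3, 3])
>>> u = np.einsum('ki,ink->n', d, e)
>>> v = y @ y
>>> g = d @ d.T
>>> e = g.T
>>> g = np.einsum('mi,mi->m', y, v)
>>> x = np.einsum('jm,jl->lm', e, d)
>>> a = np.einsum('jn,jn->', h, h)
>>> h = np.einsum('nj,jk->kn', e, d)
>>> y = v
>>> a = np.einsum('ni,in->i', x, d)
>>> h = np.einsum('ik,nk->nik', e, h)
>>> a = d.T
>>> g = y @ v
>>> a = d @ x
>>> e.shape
(2, 2)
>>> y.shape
(3, 3)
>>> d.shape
(2, 19)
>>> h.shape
(19, 2, 2)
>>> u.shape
(3,)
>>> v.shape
(3, 3)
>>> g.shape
(3, 3)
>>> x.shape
(19, 2)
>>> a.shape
(2, 2)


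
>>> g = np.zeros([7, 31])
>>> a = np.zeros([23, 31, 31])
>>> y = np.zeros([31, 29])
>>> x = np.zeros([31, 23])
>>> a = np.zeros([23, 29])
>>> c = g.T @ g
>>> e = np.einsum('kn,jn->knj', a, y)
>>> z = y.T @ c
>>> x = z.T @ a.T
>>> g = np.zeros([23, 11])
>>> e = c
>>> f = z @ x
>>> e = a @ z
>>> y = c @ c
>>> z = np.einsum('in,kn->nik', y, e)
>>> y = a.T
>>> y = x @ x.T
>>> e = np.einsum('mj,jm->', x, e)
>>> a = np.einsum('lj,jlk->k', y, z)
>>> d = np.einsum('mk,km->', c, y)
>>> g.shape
(23, 11)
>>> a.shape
(23,)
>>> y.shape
(31, 31)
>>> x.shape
(31, 23)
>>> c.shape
(31, 31)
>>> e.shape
()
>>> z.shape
(31, 31, 23)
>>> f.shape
(29, 23)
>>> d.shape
()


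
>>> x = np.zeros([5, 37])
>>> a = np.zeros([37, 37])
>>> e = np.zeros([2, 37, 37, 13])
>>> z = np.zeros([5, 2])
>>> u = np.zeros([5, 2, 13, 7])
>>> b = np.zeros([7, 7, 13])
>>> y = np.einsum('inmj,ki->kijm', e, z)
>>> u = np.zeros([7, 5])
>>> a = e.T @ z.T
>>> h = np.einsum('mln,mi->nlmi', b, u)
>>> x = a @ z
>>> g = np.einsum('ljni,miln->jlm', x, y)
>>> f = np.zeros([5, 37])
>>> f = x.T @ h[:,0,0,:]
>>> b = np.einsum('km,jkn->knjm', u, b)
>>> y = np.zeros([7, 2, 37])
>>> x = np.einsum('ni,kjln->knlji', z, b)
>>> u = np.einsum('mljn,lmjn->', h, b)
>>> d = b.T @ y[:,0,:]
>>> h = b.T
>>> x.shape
(7, 5, 7, 13, 2)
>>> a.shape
(13, 37, 37, 5)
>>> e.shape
(2, 37, 37, 13)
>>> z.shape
(5, 2)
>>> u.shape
()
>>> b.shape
(7, 13, 7, 5)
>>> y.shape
(7, 2, 37)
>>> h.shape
(5, 7, 13, 7)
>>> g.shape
(37, 13, 5)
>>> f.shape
(2, 37, 37, 5)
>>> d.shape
(5, 7, 13, 37)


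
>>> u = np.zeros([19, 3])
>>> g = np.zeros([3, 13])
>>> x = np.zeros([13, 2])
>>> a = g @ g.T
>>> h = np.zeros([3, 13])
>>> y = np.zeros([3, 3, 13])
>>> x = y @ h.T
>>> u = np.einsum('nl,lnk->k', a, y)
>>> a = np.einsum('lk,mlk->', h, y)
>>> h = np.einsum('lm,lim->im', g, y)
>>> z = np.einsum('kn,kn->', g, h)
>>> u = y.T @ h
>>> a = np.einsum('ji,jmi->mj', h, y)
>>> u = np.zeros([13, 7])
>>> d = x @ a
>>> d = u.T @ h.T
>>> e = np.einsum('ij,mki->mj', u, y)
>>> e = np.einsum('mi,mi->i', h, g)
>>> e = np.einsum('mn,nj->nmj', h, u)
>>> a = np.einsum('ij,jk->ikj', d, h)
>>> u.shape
(13, 7)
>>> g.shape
(3, 13)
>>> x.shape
(3, 3, 3)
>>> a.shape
(7, 13, 3)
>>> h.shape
(3, 13)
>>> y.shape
(3, 3, 13)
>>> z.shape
()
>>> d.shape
(7, 3)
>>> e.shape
(13, 3, 7)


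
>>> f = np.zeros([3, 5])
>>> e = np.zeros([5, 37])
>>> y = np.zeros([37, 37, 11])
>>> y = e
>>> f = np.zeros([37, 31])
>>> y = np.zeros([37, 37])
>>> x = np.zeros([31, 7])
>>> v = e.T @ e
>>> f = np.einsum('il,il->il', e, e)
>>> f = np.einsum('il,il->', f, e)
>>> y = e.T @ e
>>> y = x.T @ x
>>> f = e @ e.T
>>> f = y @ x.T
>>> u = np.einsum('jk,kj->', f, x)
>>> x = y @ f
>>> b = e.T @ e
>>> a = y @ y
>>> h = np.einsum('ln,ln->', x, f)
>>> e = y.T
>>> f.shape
(7, 31)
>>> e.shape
(7, 7)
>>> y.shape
(7, 7)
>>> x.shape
(7, 31)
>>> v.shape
(37, 37)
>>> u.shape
()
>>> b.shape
(37, 37)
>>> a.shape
(7, 7)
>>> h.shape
()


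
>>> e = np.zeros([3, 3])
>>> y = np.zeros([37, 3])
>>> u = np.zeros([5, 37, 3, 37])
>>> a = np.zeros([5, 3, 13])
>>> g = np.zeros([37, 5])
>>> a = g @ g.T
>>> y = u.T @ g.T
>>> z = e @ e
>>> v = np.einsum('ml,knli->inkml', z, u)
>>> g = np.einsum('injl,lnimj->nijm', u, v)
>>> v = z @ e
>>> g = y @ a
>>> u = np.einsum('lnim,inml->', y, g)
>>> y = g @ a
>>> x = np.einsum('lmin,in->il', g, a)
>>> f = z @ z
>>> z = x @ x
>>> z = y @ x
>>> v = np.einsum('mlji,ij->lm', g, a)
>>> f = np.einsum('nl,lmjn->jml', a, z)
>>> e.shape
(3, 3)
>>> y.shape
(37, 3, 37, 37)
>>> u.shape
()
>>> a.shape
(37, 37)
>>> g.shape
(37, 3, 37, 37)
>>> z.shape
(37, 3, 37, 37)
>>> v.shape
(3, 37)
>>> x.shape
(37, 37)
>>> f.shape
(37, 3, 37)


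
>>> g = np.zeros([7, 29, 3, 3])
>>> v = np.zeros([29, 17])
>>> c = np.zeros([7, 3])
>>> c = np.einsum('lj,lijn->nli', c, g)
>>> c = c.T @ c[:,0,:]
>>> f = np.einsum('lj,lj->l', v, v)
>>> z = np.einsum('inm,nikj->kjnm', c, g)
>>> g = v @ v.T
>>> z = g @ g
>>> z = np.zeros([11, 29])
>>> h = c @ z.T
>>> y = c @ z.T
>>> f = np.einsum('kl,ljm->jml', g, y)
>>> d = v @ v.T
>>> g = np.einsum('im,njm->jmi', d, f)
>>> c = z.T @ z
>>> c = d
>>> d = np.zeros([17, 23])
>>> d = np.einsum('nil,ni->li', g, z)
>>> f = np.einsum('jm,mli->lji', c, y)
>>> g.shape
(11, 29, 29)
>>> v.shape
(29, 17)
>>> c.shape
(29, 29)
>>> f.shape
(7, 29, 11)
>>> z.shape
(11, 29)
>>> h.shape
(29, 7, 11)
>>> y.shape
(29, 7, 11)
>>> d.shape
(29, 29)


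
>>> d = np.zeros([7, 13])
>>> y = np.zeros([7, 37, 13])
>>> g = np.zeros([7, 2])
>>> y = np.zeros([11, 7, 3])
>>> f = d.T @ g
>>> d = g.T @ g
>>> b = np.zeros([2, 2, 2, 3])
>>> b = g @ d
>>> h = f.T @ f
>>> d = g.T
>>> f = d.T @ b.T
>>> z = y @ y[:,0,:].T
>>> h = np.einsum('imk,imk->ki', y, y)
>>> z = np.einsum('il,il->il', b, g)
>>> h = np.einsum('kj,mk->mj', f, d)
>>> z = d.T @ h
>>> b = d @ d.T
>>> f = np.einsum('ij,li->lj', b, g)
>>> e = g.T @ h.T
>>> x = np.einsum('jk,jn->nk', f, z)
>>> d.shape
(2, 7)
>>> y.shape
(11, 7, 3)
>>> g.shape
(7, 2)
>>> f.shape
(7, 2)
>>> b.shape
(2, 2)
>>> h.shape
(2, 7)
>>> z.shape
(7, 7)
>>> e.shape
(2, 2)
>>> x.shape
(7, 2)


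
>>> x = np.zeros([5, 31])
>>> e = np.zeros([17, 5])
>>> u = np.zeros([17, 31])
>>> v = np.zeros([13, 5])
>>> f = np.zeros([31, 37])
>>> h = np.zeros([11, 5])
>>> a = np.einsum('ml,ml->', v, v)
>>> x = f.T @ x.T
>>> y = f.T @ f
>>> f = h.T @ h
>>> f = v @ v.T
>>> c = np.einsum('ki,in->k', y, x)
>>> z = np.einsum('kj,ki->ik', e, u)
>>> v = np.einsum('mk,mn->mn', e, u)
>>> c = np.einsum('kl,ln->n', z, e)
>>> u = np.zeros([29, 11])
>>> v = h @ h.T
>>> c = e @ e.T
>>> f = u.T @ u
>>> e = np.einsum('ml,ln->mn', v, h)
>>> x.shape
(37, 5)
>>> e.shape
(11, 5)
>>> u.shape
(29, 11)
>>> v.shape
(11, 11)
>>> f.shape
(11, 11)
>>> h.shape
(11, 5)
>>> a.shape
()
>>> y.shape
(37, 37)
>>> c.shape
(17, 17)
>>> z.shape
(31, 17)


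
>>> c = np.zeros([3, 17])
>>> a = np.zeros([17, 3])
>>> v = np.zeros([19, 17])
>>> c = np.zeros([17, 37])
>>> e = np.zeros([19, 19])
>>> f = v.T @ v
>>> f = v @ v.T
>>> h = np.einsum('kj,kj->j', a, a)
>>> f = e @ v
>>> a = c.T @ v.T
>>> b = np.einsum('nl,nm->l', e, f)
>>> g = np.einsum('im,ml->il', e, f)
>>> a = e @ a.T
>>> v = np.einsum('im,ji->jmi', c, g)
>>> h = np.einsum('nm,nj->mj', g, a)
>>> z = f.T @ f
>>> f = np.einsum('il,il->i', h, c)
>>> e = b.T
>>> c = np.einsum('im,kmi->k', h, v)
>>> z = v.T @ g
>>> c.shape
(19,)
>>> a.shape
(19, 37)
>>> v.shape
(19, 37, 17)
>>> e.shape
(19,)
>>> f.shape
(17,)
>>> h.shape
(17, 37)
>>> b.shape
(19,)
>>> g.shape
(19, 17)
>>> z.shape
(17, 37, 17)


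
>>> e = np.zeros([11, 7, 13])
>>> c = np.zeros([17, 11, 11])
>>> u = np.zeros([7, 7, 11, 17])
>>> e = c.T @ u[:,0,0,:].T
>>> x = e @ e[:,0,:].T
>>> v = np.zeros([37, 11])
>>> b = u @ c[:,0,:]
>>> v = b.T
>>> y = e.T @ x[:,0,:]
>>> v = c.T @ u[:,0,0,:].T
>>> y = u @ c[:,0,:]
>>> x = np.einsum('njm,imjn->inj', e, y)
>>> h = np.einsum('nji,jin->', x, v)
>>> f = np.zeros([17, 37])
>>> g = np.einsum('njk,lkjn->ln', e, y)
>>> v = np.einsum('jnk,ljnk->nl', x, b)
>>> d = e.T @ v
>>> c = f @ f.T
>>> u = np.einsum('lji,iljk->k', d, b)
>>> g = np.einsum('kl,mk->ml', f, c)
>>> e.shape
(11, 11, 7)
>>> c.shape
(17, 17)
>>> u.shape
(11,)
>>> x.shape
(7, 11, 11)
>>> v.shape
(11, 7)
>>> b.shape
(7, 7, 11, 11)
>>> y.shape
(7, 7, 11, 11)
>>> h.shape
()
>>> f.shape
(17, 37)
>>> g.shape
(17, 37)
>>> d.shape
(7, 11, 7)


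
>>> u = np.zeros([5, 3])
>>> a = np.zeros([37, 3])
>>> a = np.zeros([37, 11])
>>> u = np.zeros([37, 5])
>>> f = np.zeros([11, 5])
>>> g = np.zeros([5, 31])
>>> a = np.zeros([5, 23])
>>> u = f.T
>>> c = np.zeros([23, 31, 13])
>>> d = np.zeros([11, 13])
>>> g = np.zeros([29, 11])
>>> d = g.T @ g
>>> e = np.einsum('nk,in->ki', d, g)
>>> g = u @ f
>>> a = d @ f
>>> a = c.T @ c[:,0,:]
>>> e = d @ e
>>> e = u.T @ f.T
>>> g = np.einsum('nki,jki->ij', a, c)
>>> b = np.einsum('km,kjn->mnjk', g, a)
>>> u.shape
(5, 11)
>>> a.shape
(13, 31, 13)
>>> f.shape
(11, 5)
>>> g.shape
(13, 23)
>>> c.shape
(23, 31, 13)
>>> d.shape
(11, 11)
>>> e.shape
(11, 11)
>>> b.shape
(23, 13, 31, 13)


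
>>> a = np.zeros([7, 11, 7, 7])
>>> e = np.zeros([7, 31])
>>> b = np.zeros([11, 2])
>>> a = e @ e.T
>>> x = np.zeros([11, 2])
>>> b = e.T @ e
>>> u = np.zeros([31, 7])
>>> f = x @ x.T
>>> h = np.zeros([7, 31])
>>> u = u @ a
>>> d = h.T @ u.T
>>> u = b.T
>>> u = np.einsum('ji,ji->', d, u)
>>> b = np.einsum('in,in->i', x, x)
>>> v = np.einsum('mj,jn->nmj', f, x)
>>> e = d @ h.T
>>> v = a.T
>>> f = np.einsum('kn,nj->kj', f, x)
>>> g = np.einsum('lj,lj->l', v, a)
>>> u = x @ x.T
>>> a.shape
(7, 7)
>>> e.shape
(31, 7)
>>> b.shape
(11,)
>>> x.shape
(11, 2)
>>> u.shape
(11, 11)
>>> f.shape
(11, 2)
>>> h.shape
(7, 31)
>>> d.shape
(31, 31)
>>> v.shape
(7, 7)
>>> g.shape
(7,)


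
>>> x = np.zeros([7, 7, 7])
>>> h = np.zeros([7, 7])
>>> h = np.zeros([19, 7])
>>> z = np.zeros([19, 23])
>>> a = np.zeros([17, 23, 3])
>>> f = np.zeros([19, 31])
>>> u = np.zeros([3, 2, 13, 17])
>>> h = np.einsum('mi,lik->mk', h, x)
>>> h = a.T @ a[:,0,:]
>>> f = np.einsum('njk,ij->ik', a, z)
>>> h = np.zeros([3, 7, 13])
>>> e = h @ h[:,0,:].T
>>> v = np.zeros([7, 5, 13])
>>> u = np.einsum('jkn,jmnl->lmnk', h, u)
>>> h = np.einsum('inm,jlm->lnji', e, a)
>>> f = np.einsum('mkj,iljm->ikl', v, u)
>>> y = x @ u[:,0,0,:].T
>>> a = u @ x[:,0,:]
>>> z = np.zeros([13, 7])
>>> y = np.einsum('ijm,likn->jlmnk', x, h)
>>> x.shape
(7, 7, 7)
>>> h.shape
(23, 7, 17, 3)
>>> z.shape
(13, 7)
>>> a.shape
(17, 2, 13, 7)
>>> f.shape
(17, 5, 2)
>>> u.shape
(17, 2, 13, 7)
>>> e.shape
(3, 7, 3)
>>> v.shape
(7, 5, 13)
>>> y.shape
(7, 23, 7, 3, 17)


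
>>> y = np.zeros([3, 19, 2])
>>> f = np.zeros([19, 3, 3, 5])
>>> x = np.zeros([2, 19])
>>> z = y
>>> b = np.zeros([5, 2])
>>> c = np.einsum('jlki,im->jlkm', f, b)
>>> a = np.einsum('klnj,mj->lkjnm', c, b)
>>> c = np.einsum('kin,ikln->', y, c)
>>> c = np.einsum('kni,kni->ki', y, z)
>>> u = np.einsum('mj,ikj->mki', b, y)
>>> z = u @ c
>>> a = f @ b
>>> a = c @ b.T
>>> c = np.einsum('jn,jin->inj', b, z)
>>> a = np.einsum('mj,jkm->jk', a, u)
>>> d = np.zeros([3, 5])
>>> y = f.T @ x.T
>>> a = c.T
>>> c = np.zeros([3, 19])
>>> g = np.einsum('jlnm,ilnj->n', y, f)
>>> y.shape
(5, 3, 3, 2)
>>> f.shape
(19, 3, 3, 5)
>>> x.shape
(2, 19)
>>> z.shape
(5, 19, 2)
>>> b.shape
(5, 2)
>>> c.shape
(3, 19)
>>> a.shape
(5, 2, 19)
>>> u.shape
(5, 19, 3)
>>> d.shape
(3, 5)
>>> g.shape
(3,)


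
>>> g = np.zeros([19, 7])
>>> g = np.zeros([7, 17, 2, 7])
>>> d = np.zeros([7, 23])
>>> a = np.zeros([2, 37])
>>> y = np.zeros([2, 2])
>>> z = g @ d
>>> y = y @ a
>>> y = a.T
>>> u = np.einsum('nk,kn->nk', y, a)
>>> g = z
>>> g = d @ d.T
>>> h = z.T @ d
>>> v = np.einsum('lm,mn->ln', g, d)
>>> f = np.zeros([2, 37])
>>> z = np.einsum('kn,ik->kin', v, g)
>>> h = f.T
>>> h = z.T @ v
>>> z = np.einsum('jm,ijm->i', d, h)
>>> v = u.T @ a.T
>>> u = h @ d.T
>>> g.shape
(7, 7)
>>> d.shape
(7, 23)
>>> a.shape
(2, 37)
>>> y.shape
(37, 2)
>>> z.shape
(23,)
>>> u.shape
(23, 7, 7)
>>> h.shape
(23, 7, 23)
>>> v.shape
(2, 2)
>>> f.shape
(2, 37)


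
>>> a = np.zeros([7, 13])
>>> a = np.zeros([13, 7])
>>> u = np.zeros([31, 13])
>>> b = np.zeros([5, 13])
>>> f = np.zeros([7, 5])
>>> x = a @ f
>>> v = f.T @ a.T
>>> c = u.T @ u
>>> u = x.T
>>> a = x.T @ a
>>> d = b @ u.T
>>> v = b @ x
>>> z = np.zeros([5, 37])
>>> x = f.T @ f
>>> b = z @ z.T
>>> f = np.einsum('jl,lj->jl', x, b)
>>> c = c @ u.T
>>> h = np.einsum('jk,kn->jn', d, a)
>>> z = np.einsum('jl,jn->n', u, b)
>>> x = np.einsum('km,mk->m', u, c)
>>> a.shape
(5, 7)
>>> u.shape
(5, 13)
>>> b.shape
(5, 5)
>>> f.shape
(5, 5)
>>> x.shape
(13,)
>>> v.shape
(5, 5)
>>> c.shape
(13, 5)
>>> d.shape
(5, 5)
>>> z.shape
(5,)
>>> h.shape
(5, 7)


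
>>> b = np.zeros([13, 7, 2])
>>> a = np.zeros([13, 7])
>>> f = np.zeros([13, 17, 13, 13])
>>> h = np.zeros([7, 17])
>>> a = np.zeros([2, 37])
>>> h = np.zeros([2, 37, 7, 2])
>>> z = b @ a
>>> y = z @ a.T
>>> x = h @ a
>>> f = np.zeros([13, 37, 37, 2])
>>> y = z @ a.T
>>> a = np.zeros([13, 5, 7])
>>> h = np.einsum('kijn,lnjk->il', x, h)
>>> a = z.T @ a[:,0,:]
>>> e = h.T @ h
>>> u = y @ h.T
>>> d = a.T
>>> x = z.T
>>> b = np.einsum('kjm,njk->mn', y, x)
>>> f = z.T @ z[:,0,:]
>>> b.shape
(2, 37)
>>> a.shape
(37, 7, 7)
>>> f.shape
(37, 7, 37)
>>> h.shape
(37, 2)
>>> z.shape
(13, 7, 37)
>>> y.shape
(13, 7, 2)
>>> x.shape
(37, 7, 13)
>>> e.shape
(2, 2)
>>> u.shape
(13, 7, 37)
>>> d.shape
(7, 7, 37)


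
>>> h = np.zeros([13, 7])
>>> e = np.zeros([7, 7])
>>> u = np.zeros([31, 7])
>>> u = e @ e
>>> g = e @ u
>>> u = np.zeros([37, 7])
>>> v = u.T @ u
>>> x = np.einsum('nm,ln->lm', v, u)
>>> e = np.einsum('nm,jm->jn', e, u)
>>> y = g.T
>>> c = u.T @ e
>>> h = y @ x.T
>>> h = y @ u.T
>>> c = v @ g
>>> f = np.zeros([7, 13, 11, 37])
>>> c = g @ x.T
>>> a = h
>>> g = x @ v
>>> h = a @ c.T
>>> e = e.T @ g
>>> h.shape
(7, 7)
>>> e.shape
(7, 7)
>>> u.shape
(37, 7)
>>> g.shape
(37, 7)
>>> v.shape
(7, 7)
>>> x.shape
(37, 7)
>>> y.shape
(7, 7)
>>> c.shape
(7, 37)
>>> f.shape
(7, 13, 11, 37)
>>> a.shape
(7, 37)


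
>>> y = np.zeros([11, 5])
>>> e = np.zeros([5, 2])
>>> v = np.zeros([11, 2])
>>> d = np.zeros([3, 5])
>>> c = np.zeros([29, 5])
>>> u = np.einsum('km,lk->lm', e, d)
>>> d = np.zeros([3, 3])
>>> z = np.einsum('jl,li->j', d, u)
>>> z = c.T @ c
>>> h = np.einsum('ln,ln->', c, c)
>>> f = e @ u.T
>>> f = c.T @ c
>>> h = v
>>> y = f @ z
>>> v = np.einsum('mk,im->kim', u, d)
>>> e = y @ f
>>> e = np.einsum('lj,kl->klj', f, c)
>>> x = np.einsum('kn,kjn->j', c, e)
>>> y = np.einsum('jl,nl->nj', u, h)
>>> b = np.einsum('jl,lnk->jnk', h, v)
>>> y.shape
(11, 3)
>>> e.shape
(29, 5, 5)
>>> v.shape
(2, 3, 3)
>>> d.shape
(3, 3)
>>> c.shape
(29, 5)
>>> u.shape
(3, 2)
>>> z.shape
(5, 5)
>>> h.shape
(11, 2)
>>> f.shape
(5, 5)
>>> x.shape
(5,)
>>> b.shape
(11, 3, 3)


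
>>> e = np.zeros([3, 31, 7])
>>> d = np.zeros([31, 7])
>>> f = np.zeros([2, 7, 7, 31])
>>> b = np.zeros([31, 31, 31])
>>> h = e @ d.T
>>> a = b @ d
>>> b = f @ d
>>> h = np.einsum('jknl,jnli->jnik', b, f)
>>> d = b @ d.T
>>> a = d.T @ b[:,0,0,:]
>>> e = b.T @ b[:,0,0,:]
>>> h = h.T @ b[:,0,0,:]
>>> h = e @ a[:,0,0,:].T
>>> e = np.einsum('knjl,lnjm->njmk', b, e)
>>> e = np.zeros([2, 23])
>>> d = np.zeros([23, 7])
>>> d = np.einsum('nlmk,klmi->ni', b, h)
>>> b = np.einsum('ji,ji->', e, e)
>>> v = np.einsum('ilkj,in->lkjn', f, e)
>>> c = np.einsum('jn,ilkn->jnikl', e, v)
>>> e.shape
(2, 23)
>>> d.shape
(2, 31)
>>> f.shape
(2, 7, 7, 31)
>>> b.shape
()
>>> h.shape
(7, 7, 7, 31)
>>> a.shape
(31, 7, 7, 7)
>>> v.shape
(7, 7, 31, 23)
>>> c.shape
(2, 23, 7, 31, 7)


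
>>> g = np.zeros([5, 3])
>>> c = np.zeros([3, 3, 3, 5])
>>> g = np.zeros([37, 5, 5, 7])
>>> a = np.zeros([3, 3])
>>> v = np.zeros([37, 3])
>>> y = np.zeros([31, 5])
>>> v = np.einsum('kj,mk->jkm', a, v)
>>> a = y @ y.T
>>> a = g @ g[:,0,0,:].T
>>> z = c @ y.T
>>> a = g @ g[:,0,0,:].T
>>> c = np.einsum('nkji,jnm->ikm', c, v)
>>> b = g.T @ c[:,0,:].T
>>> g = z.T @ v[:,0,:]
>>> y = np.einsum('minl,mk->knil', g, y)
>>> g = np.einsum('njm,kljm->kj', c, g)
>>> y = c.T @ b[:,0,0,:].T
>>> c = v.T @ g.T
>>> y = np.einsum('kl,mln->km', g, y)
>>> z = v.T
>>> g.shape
(31, 3)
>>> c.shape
(37, 3, 31)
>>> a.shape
(37, 5, 5, 37)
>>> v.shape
(3, 3, 37)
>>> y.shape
(31, 37)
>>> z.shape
(37, 3, 3)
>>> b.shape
(7, 5, 5, 5)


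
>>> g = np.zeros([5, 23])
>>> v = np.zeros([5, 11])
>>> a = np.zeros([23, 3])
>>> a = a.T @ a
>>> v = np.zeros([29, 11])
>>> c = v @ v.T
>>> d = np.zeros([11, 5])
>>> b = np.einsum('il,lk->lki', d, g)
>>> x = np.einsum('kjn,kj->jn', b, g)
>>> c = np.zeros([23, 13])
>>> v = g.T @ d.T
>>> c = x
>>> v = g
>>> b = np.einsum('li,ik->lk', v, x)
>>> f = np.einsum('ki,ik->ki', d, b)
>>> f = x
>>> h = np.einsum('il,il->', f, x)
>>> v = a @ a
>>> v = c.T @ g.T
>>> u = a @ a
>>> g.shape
(5, 23)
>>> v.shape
(11, 5)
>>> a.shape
(3, 3)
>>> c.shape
(23, 11)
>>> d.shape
(11, 5)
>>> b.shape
(5, 11)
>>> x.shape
(23, 11)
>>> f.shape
(23, 11)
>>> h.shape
()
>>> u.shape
(3, 3)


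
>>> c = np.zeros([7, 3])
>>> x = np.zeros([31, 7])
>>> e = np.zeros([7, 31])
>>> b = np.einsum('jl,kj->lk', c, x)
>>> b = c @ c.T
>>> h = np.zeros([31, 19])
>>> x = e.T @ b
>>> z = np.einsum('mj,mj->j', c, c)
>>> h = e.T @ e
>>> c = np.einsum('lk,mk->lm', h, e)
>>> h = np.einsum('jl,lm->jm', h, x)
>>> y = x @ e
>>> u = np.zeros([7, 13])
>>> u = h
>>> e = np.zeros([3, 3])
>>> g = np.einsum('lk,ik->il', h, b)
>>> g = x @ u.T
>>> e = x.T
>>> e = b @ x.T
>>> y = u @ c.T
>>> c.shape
(31, 7)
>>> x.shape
(31, 7)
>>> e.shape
(7, 31)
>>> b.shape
(7, 7)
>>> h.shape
(31, 7)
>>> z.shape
(3,)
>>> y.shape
(31, 31)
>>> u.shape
(31, 7)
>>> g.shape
(31, 31)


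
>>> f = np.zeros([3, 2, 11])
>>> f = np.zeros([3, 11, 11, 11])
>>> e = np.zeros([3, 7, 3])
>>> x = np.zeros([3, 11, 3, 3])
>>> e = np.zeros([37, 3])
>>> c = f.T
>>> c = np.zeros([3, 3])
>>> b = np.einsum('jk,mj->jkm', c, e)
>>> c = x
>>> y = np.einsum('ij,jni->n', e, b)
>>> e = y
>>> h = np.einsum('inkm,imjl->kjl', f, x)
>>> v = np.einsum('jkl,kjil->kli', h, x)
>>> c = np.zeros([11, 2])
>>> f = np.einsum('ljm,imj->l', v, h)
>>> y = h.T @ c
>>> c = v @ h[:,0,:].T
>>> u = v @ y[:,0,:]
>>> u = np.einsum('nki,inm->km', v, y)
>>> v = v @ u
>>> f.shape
(3,)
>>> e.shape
(3,)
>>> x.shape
(3, 11, 3, 3)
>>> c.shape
(3, 3, 11)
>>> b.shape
(3, 3, 37)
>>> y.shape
(3, 3, 2)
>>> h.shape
(11, 3, 3)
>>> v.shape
(3, 3, 2)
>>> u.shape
(3, 2)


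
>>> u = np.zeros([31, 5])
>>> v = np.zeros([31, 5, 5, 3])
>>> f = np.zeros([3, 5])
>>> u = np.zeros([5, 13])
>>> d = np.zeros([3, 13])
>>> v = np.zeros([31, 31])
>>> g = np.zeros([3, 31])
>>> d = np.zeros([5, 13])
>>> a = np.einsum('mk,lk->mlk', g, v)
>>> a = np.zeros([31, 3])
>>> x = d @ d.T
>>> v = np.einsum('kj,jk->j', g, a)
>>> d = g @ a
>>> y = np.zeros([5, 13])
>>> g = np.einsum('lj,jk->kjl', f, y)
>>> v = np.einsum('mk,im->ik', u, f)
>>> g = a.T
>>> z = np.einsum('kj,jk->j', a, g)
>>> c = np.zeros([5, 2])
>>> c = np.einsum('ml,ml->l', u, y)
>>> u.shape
(5, 13)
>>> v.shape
(3, 13)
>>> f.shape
(3, 5)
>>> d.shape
(3, 3)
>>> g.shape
(3, 31)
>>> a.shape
(31, 3)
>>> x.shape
(5, 5)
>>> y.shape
(5, 13)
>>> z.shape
(3,)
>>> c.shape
(13,)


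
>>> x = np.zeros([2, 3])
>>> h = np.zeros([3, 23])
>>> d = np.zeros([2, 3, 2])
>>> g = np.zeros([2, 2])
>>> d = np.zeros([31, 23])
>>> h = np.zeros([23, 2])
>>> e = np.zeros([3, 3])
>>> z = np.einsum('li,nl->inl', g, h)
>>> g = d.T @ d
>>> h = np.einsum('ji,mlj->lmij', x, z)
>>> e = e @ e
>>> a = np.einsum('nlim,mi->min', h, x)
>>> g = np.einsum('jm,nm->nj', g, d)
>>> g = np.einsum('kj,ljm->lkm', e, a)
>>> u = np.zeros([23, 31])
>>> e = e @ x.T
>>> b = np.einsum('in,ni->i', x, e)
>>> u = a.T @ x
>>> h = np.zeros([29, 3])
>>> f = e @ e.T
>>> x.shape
(2, 3)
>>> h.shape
(29, 3)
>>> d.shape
(31, 23)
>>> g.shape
(2, 3, 23)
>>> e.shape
(3, 2)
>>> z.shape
(2, 23, 2)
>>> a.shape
(2, 3, 23)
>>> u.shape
(23, 3, 3)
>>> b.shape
(2,)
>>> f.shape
(3, 3)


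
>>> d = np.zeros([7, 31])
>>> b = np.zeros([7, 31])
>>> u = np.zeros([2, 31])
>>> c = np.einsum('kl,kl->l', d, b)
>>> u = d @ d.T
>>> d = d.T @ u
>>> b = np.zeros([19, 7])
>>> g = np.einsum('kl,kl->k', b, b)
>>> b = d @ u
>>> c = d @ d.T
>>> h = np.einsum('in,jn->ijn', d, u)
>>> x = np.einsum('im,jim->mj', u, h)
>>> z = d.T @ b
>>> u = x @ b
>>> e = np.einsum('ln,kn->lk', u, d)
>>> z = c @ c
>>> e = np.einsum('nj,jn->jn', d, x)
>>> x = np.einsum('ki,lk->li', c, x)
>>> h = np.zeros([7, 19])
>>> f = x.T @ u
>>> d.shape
(31, 7)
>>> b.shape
(31, 7)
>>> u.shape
(7, 7)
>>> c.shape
(31, 31)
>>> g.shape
(19,)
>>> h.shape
(7, 19)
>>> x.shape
(7, 31)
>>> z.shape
(31, 31)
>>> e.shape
(7, 31)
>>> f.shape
(31, 7)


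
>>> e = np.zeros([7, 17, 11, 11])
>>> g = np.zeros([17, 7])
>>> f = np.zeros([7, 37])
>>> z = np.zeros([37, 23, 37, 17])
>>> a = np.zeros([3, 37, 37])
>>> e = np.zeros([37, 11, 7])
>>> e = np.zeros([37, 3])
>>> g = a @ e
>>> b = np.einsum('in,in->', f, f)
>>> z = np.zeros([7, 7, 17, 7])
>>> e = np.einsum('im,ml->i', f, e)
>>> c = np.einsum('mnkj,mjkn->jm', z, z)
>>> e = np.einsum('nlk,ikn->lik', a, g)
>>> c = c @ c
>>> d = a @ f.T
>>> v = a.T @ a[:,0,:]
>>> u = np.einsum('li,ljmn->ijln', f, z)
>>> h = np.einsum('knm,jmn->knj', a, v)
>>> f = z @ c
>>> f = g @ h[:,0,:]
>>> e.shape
(37, 3, 37)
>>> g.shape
(3, 37, 3)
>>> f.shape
(3, 37, 37)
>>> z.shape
(7, 7, 17, 7)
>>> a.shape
(3, 37, 37)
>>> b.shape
()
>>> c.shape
(7, 7)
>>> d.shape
(3, 37, 7)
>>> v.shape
(37, 37, 37)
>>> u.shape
(37, 7, 7, 7)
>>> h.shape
(3, 37, 37)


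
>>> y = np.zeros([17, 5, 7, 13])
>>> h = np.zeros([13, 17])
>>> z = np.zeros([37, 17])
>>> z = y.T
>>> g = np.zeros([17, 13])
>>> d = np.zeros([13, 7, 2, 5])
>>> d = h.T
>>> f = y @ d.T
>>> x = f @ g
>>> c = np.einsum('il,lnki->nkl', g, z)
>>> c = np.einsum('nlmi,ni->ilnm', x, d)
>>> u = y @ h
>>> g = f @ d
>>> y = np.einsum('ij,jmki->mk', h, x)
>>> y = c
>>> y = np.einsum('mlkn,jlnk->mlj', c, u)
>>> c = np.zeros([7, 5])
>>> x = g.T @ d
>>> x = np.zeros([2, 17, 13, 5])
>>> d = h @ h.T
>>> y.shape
(13, 5, 17)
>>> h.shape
(13, 17)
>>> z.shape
(13, 7, 5, 17)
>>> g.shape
(17, 5, 7, 13)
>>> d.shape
(13, 13)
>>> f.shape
(17, 5, 7, 17)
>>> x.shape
(2, 17, 13, 5)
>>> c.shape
(7, 5)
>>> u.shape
(17, 5, 7, 17)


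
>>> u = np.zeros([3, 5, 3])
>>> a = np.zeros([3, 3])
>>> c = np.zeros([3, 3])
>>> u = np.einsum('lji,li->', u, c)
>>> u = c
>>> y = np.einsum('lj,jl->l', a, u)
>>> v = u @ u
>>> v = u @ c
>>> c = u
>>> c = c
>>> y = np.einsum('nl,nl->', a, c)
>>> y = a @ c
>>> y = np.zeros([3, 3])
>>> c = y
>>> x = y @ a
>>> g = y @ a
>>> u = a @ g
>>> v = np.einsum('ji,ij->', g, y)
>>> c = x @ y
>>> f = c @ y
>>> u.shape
(3, 3)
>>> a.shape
(3, 3)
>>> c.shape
(3, 3)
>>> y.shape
(3, 3)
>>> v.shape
()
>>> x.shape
(3, 3)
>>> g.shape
(3, 3)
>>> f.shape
(3, 3)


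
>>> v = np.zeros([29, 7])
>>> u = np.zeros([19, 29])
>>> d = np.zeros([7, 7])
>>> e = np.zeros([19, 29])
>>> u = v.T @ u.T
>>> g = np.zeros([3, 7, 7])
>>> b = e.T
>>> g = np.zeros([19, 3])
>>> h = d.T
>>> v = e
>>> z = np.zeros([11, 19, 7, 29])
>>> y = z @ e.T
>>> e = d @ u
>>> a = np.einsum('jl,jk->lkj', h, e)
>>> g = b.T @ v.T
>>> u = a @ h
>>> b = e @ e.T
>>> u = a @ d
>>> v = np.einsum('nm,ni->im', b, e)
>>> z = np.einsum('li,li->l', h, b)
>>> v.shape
(19, 7)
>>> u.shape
(7, 19, 7)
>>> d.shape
(7, 7)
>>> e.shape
(7, 19)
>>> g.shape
(19, 19)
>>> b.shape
(7, 7)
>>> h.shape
(7, 7)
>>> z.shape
(7,)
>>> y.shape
(11, 19, 7, 19)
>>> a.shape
(7, 19, 7)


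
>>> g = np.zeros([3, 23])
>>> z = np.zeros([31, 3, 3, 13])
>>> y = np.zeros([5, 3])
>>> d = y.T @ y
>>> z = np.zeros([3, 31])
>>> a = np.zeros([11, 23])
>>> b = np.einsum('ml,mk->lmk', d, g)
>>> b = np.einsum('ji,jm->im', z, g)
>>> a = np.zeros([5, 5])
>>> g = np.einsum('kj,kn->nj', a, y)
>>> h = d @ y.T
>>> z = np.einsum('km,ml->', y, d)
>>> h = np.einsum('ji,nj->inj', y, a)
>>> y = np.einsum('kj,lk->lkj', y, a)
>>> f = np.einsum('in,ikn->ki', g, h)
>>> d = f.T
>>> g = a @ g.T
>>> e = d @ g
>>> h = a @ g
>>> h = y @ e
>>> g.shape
(5, 3)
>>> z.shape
()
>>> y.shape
(5, 5, 3)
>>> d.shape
(3, 5)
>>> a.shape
(5, 5)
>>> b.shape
(31, 23)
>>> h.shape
(5, 5, 3)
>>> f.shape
(5, 3)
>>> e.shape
(3, 3)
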